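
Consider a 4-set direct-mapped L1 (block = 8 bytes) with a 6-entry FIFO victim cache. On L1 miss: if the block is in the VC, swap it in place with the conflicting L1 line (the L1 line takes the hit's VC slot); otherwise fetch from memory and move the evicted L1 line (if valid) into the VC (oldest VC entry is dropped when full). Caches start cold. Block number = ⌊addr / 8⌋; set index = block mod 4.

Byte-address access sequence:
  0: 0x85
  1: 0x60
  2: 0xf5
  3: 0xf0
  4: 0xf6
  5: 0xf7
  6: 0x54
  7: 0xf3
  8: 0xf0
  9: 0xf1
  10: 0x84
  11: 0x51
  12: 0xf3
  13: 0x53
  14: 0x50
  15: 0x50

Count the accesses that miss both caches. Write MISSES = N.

MISSES = 4

#0 0x85→b16/s0 MISS; vc=[]
#1 0x60→b12/s0 MISS; vc=[16]
#2 0xf5→b30/s2 MISS; vc=[16]
#3 0xf0→b30/s2 L1-HIT; vc=[16]
#4 0xf6→b30/s2 L1-HIT; vc=[16]
#5 0xf7→b30/s2 L1-HIT; vc=[16]
#6 0x54→b10/s2 MISS; vc=[16,30]
#7 0xf3→b30/s2 VC-HIT; vc=[16,10]
#8 0xf0→b30/s2 L1-HIT; vc=[16,10]
#9 0xf1→b30/s2 L1-HIT; vc=[16,10]
#10 0x84→b16/s0 VC-HIT; vc=[12,10]
#11 0x51→b10/s2 VC-HIT; vc=[12,30]
#12 0xf3→b30/s2 VC-HIT; vc=[12,10]
#13 0x53→b10/s2 VC-HIT; vc=[12,30]
#14 0x50→b10/s2 L1-HIT; vc=[12,30]
#15 0x50→b10/s2 L1-HIT; vc=[12,30]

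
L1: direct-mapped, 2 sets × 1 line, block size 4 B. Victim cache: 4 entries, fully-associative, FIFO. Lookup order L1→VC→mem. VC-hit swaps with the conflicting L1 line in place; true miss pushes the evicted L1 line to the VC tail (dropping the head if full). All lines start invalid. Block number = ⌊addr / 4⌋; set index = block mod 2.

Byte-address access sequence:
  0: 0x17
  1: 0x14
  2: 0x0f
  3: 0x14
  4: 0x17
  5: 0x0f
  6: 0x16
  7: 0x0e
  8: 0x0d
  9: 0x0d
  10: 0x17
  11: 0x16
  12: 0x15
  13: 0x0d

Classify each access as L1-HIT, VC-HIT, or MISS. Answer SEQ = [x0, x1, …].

  [0] addr=0x17 blk=5 s=1: MISS | VC []
  [1] addr=0x14 blk=5 s=1: L1-HIT | VC []
  [2] addr=0xf blk=3 s=1: MISS | VC [5]
  [3] addr=0x14 blk=5 s=1: VC-HIT | VC [3]
  [4] addr=0x17 blk=5 s=1: L1-HIT | VC [3]
  [5] addr=0xf blk=3 s=1: VC-HIT | VC [5]
  [6] addr=0x16 blk=5 s=1: VC-HIT | VC [3]
  [7] addr=0xe blk=3 s=1: VC-HIT | VC [5]
  [8] addr=0xd blk=3 s=1: L1-HIT | VC [5]
  [9] addr=0xd blk=3 s=1: L1-HIT | VC [5]
  [10] addr=0x17 blk=5 s=1: VC-HIT | VC [3]
  [11] addr=0x16 blk=5 s=1: L1-HIT | VC [3]
  [12] addr=0x15 blk=5 s=1: L1-HIT | VC [3]
  [13] addr=0xd blk=3 s=1: VC-HIT | VC [5]

SEQ = [MISS, L1-HIT, MISS, VC-HIT, L1-HIT, VC-HIT, VC-HIT, VC-HIT, L1-HIT, L1-HIT, VC-HIT, L1-HIT, L1-HIT, VC-HIT]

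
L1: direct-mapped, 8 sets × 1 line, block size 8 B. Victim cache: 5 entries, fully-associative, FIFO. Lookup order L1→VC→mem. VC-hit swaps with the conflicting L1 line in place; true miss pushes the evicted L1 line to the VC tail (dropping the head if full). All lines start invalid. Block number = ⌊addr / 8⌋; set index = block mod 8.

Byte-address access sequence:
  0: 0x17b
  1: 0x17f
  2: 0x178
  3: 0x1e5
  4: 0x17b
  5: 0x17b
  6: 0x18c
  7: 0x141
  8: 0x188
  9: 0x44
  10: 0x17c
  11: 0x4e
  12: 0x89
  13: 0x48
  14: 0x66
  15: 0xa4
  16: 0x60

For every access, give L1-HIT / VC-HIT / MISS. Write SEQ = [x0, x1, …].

SEQ = [MISS, L1-HIT, L1-HIT, MISS, L1-HIT, L1-HIT, MISS, MISS, L1-HIT, MISS, L1-HIT, MISS, MISS, VC-HIT, MISS, MISS, VC-HIT]

#0 0x17b→b47/s7 MISS; vc=[]
#1 0x17f→b47/s7 L1-HIT; vc=[]
#2 0x178→b47/s7 L1-HIT; vc=[]
#3 0x1e5→b60/s4 MISS; vc=[]
#4 0x17b→b47/s7 L1-HIT; vc=[]
#5 0x17b→b47/s7 L1-HIT; vc=[]
#6 0x18c→b49/s1 MISS; vc=[]
#7 0x141→b40/s0 MISS; vc=[]
#8 0x188→b49/s1 L1-HIT; vc=[]
#9 0x44→b8/s0 MISS; vc=[40]
#10 0x17c→b47/s7 L1-HIT; vc=[40]
#11 0x4e→b9/s1 MISS; vc=[40,49]
#12 0x89→b17/s1 MISS; vc=[40,49,9]
#13 0x48→b9/s1 VC-HIT; vc=[40,49,17]
#14 0x66→b12/s4 MISS; vc=[40,49,17,60]
#15 0xa4→b20/s4 MISS; vc=[40,49,17,60,12]
#16 0x60→b12/s4 VC-HIT; vc=[40,49,17,60,20]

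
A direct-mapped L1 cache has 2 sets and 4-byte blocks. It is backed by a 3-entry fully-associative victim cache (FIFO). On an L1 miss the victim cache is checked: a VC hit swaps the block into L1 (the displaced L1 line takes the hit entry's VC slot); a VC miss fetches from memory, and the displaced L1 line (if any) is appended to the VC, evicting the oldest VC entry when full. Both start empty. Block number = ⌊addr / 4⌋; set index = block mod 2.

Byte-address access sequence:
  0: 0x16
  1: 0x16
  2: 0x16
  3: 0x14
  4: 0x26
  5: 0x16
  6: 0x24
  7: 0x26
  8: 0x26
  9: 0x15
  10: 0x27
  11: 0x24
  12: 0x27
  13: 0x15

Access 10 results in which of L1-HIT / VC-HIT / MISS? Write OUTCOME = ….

OUTCOME = VC-HIT

#0 0x16→b5/s1 MISS; vc=[]
#1 0x16→b5/s1 L1-HIT; vc=[]
#2 0x16→b5/s1 L1-HIT; vc=[]
#3 0x14→b5/s1 L1-HIT; vc=[]
#4 0x26→b9/s1 MISS; vc=[5]
#5 0x16→b5/s1 VC-HIT; vc=[9]
#6 0x24→b9/s1 VC-HIT; vc=[5]
#7 0x26→b9/s1 L1-HIT; vc=[5]
#8 0x26→b9/s1 L1-HIT; vc=[5]
#9 0x15→b5/s1 VC-HIT; vc=[9]
#10 0x27→b9/s1 VC-HIT; vc=[5]
#11 0x24→b9/s1 L1-HIT; vc=[5]
#12 0x27→b9/s1 L1-HIT; vc=[5]
#13 0x15→b5/s1 VC-HIT; vc=[9]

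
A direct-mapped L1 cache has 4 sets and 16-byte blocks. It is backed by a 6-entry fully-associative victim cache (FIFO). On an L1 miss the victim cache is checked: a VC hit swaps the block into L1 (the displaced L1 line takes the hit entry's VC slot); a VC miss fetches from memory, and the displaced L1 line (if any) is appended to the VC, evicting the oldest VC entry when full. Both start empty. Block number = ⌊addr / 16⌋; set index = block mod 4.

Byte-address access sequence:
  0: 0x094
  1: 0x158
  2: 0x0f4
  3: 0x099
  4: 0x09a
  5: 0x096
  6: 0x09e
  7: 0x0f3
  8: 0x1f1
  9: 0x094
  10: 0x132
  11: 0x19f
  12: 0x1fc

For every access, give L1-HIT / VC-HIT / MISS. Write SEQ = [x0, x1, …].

SEQ = [MISS, MISS, MISS, VC-HIT, L1-HIT, L1-HIT, L1-HIT, L1-HIT, MISS, L1-HIT, MISS, MISS, VC-HIT]

#0 0x94→b9/s1 MISS; vc=[]
#1 0x158→b21/s1 MISS; vc=[9]
#2 0xf4→b15/s3 MISS; vc=[9]
#3 0x99→b9/s1 VC-HIT; vc=[21]
#4 0x9a→b9/s1 L1-HIT; vc=[21]
#5 0x96→b9/s1 L1-HIT; vc=[21]
#6 0x9e→b9/s1 L1-HIT; vc=[21]
#7 0xf3→b15/s3 L1-HIT; vc=[21]
#8 0x1f1→b31/s3 MISS; vc=[21,15]
#9 0x94→b9/s1 L1-HIT; vc=[21,15]
#10 0x132→b19/s3 MISS; vc=[21,15,31]
#11 0x19f→b25/s1 MISS; vc=[21,15,31,9]
#12 0x1fc→b31/s3 VC-HIT; vc=[21,15,19,9]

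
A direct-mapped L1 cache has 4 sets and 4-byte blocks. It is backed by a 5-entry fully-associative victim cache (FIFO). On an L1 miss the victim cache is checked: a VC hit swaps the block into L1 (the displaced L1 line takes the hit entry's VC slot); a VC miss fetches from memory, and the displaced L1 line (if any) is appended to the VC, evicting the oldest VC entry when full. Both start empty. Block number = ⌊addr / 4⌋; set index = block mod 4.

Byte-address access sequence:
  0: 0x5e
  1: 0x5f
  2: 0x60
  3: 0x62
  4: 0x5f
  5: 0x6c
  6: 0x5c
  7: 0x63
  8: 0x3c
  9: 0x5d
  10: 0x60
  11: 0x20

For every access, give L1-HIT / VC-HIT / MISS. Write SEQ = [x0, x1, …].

#0 0x5e→b23/s3 MISS; vc=[]
#1 0x5f→b23/s3 L1-HIT; vc=[]
#2 0x60→b24/s0 MISS; vc=[]
#3 0x62→b24/s0 L1-HIT; vc=[]
#4 0x5f→b23/s3 L1-HIT; vc=[]
#5 0x6c→b27/s3 MISS; vc=[23]
#6 0x5c→b23/s3 VC-HIT; vc=[27]
#7 0x63→b24/s0 L1-HIT; vc=[27]
#8 0x3c→b15/s3 MISS; vc=[27,23]
#9 0x5d→b23/s3 VC-HIT; vc=[27,15]
#10 0x60→b24/s0 L1-HIT; vc=[27,15]
#11 0x20→b8/s0 MISS; vc=[27,15,24]

SEQ = [MISS, L1-HIT, MISS, L1-HIT, L1-HIT, MISS, VC-HIT, L1-HIT, MISS, VC-HIT, L1-HIT, MISS]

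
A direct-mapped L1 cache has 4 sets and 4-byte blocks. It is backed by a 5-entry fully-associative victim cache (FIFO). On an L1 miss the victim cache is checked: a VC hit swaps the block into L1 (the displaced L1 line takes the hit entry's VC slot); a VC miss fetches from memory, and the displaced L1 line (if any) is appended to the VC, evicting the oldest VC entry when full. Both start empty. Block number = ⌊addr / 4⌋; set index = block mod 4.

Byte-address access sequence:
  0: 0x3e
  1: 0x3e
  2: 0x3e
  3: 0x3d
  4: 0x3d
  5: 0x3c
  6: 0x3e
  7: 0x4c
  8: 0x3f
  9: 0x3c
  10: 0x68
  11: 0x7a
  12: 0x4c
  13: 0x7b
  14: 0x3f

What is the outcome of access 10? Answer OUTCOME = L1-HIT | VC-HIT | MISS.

OUTCOME = MISS

  [0] addr=0x3e blk=15 s=3: MISS | VC []
  [1] addr=0x3e blk=15 s=3: L1-HIT | VC []
  [2] addr=0x3e blk=15 s=3: L1-HIT | VC []
  [3] addr=0x3d blk=15 s=3: L1-HIT | VC []
  [4] addr=0x3d blk=15 s=3: L1-HIT | VC []
  [5] addr=0x3c blk=15 s=3: L1-HIT | VC []
  [6] addr=0x3e blk=15 s=3: L1-HIT | VC []
  [7] addr=0x4c blk=19 s=3: MISS | VC [15]
  [8] addr=0x3f blk=15 s=3: VC-HIT | VC [19]
  [9] addr=0x3c blk=15 s=3: L1-HIT | VC [19]
  [10] addr=0x68 blk=26 s=2: MISS | VC [19]
  [11] addr=0x7a blk=30 s=2: MISS | VC [19, 26]
  [12] addr=0x4c blk=19 s=3: VC-HIT | VC [15, 26]
  [13] addr=0x7b blk=30 s=2: L1-HIT | VC [15, 26]
  [14] addr=0x3f blk=15 s=3: VC-HIT | VC [19, 26]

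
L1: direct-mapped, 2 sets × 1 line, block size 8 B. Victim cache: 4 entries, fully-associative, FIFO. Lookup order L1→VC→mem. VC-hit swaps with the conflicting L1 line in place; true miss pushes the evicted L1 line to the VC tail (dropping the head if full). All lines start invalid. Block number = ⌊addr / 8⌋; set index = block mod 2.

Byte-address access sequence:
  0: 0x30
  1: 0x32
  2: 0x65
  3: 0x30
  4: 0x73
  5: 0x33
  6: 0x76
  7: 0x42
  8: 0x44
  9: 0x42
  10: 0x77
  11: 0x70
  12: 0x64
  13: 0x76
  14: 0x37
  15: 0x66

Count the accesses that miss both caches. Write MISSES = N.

MISSES = 4

  [0] addr=0x30 blk=6 s=0: MISS | VC []
  [1] addr=0x32 blk=6 s=0: L1-HIT | VC []
  [2] addr=0x65 blk=12 s=0: MISS | VC [6]
  [3] addr=0x30 blk=6 s=0: VC-HIT | VC [12]
  [4] addr=0x73 blk=14 s=0: MISS | VC [12, 6]
  [5] addr=0x33 blk=6 s=0: VC-HIT | VC [12, 14]
  [6] addr=0x76 blk=14 s=0: VC-HIT | VC [12, 6]
  [7] addr=0x42 blk=8 s=0: MISS | VC [12, 6, 14]
  [8] addr=0x44 blk=8 s=0: L1-HIT | VC [12, 6, 14]
  [9] addr=0x42 blk=8 s=0: L1-HIT | VC [12, 6, 14]
  [10] addr=0x77 blk=14 s=0: VC-HIT | VC [12, 6, 8]
  [11] addr=0x70 blk=14 s=0: L1-HIT | VC [12, 6, 8]
  [12] addr=0x64 blk=12 s=0: VC-HIT | VC [14, 6, 8]
  [13] addr=0x76 blk=14 s=0: VC-HIT | VC [12, 6, 8]
  [14] addr=0x37 blk=6 s=0: VC-HIT | VC [12, 14, 8]
  [15] addr=0x66 blk=12 s=0: VC-HIT | VC [6, 14, 8]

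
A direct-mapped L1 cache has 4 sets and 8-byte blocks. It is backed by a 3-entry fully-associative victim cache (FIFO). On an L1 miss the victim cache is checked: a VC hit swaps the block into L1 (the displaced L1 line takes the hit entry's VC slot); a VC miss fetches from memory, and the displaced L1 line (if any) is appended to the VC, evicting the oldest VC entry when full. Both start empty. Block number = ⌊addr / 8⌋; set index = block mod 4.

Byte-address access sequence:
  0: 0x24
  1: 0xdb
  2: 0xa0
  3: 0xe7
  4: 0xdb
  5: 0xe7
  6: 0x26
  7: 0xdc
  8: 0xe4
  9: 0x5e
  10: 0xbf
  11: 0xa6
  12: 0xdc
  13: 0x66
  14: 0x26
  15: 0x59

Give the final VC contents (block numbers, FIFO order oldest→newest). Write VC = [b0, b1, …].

#0 0x24→b4/s0 MISS; vc=[]
#1 0xdb→b27/s3 MISS; vc=[]
#2 0xa0→b20/s0 MISS; vc=[4]
#3 0xe7→b28/s0 MISS; vc=[4,20]
#4 0xdb→b27/s3 L1-HIT; vc=[4,20]
#5 0xe7→b28/s0 L1-HIT; vc=[4,20]
#6 0x26→b4/s0 VC-HIT; vc=[28,20]
#7 0xdc→b27/s3 L1-HIT; vc=[28,20]
#8 0xe4→b28/s0 VC-HIT; vc=[4,20]
#9 0x5e→b11/s3 MISS; vc=[4,20,27]
#10 0xbf→b23/s3 MISS; vc=[20,27,11]
#11 0xa6→b20/s0 VC-HIT; vc=[28,27,11]
#12 0xdc→b27/s3 VC-HIT; vc=[28,23,11]
#13 0x66→b12/s0 MISS; vc=[23,11,20]
#14 0x26→b4/s0 MISS; vc=[11,20,12]
#15 0x59→b11/s3 VC-HIT; vc=[27,20,12]

VC = [27, 20, 12]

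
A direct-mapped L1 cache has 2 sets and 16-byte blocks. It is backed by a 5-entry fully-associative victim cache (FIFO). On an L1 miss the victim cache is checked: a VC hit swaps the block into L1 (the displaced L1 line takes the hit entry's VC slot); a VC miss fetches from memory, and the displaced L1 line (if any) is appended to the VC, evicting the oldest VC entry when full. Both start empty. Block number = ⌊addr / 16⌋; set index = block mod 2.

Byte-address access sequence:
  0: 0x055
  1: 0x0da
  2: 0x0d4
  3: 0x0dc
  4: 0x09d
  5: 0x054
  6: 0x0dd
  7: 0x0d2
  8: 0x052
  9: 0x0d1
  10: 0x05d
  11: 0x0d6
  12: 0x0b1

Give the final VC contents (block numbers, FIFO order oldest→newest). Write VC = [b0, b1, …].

0: 0x55 (blk 5, set 1) → MISS  vc=[]
1: 0xda (blk 13, set 1) → MISS  vc=[5]
2: 0xd4 (blk 13, set 1) → L1-HIT  vc=[5]
3: 0xdc (blk 13, set 1) → L1-HIT  vc=[5]
4: 0x9d (blk 9, set 1) → MISS  vc=[5, 13]
5: 0x54 (blk 5, set 1) → VC-HIT  vc=[9, 13]
6: 0xdd (blk 13, set 1) → VC-HIT  vc=[9, 5]
7: 0xd2 (blk 13, set 1) → L1-HIT  vc=[9, 5]
8: 0x52 (blk 5, set 1) → VC-HIT  vc=[9, 13]
9: 0xd1 (blk 13, set 1) → VC-HIT  vc=[9, 5]
10: 0x5d (blk 5, set 1) → VC-HIT  vc=[9, 13]
11: 0xd6 (blk 13, set 1) → VC-HIT  vc=[9, 5]
12: 0xb1 (blk 11, set 1) → MISS  vc=[9, 5, 13]

VC = [9, 5, 13]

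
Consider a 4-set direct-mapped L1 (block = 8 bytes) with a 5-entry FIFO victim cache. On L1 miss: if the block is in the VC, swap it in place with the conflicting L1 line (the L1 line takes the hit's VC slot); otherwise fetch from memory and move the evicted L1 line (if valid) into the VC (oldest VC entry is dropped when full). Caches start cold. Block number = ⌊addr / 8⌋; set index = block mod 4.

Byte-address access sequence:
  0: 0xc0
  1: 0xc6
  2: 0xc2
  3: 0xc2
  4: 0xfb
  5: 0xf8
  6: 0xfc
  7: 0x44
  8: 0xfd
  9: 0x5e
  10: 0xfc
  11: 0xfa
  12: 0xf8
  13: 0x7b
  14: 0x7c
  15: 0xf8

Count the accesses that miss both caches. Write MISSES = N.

0: 0xc0 (blk 24, set 0) → MISS  vc=[]
1: 0xc6 (blk 24, set 0) → L1-HIT  vc=[]
2: 0xc2 (blk 24, set 0) → L1-HIT  vc=[]
3: 0xc2 (blk 24, set 0) → L1-HIT  vc=[]
4: 0xfb (blk 31, set 3) → MISS  vc=[]
5: 0xf8 (blk 31, set 3) → L1-HIT  vc=[]
6: 0xfc (blk 31, set 3) → L1-HIT  vc=[]
7: 0x44 (blk 8, set 0) → MISS  vc=[24]
8: 0xfd (blk 31, set 3) → L1-HIT  vc=[24]
9: 0x5e (blk 11, set 3) → MISS  vc=[24, 31]
10: 0xfc (blk 31, set 3) → VC-HIT  vc=[24, 11]
11: 0xfa (blk 31, set 3) → L1-HIT  vc=[24, 11]
12: 0xf8 (blk 31, set 3) → L1-HIT  vc=[24, 11]
13: 0x7b (blk 15, set 3) → MISS  vc=[24, 11, 31]
14: 0x7c (blk 15, set 3) → L1-HIT  vc=[24, 11, 31]
15: 0xf8 (blk 31, set 3) → VC-HIT  vc=[24, 11, 15]

MISSES = 5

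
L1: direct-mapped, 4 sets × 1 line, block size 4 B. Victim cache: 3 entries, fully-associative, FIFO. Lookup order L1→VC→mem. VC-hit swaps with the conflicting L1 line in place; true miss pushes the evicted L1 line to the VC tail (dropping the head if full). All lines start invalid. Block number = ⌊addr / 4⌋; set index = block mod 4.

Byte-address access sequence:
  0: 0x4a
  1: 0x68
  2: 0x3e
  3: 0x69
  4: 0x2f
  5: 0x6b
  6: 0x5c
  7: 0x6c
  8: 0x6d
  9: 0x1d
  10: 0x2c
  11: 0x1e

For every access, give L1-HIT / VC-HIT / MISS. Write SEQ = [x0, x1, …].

SEQ = [MISS, MISS, MISS, L1-HIT, MISS, L1-HIT, MISS, MISS, L1-HIT, MISS, VC-HIT, VC-HIT]

0: 0x4a (blk 18, set 2) → MISS  vc=[]
1: 0x68 (blk 26, set 2) → MISS  vc=[18]
2: 0x3e (blk 15, set 3) → MISS  vc=[18]
3: 0x69 (blk 26, set 2) → L1-HIT  vc=[18]
4: 0x2f (blk 11, set 3) → MISS  vc=[18, 15]
5: 0x6b (blk 26, set 2) → L1-HIT  vc=[18, 15]
6: 0x5c (blk 23, set 3) → MISS  vc=[18, 15, 11]
7: 0x6c (blk 27, set 3) → MISS  vc=[15, 11, 23]
8: 0x6d (blk 27, set 3) → L1-HIT  vc=[15, 11, 23]
9: 0x1d (blk 7, set 3) → MISS  vc=[11, 23, 27]
10: 0x2c (blk 11, set 3) → VC-HIT  vc=[7, 23, 27]
11: 0x1e (blk 7, set 3) → VC-HIT  vc=[11, 23, 27]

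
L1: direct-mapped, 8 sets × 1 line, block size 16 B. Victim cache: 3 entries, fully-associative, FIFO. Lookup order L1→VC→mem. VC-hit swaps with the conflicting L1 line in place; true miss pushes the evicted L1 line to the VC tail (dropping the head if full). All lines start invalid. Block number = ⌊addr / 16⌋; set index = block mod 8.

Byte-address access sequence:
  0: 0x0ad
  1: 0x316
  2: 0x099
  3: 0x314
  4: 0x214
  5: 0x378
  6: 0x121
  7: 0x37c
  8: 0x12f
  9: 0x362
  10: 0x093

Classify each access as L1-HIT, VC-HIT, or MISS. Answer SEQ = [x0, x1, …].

SEQ = [MISS, MISS, MISS, VC-HIT, MISS, MISS, MISS, L1-HIT, L1-HIT, MISS, VC-HIT]

  [0] addr=0xad blk=10 s=2: MISS | VC []
  [1] addr=0x316 blk=49 s=1: MISS | VC []
  [2] addr=0x99 blk=9 s=1: MISS | VC [49]
  [3] addr=0x314 blk=49 s=1: VC-HIT | VC [9]
  [4] addr=0x214 blk=33 s=1: MISS | VC [9, 49]
  [5] addr=0x378 blk=55 s=7: MISS | VC [9, 49]
  [6] addr=0x121 blk=18 s=2: MISS | VC [9, 49, 10]
  [7] addr=0x37c blk=55 s=7: L1-HIT | VC [9, 49, 10]
  [8] addr=0x12f blk=18 s=2: L1-HIT | VC [9, 49, 10]
  [9] addr=0x362 blk=54 s=6: MISS | VC [9, 49, 10]
  [10] addr=0x93 blk=9 s=1: VC-HIT | VC [33, 49, 10]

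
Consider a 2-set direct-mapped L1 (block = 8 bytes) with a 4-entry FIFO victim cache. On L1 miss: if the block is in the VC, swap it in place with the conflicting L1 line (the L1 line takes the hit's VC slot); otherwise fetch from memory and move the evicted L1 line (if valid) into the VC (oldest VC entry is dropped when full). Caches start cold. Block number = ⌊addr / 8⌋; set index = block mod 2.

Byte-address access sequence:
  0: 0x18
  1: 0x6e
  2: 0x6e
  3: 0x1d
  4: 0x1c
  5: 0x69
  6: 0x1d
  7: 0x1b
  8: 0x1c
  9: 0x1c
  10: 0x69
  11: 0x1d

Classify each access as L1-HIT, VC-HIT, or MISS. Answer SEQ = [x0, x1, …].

SEQ = [MISS, MISS, L1-HIT, VC-HIT, L1-HIT, VC-HIT, VC-HIT, L1-HIT, L1-HIT, L1-HIT, VC-HIT, VC-HIT]

#0 0x18→b3/s1 MISS; vc=[]
#1 0x6e→b13/s1 MISS; vc=[3]
#2 0x6e→b13/s1 L1-HIT; vc=[3]
#3 0x1d→b3/s1 VC-HIT; vc=[13]
#4 0x1c→b3/s1 L1-HIT; vc=[13]
#5 0x69→b13/s1 VC-HIT; vc=[3]
#6 0x1d→b3/s1 VC-HIT; vc=[13]
#7 0x1b→b3/s1 L1-HIT; vc=[13]
#8 0x1c→b3/s1 L1-HIT; vc=[13]
#9 0x1c→b3/s1 L1-HIT; vc=[13]
#10 0x69→b13/s1 VC-HIT; vc=[3]
#11 0x1d→b3/s1 VC-HIT; vc=[13]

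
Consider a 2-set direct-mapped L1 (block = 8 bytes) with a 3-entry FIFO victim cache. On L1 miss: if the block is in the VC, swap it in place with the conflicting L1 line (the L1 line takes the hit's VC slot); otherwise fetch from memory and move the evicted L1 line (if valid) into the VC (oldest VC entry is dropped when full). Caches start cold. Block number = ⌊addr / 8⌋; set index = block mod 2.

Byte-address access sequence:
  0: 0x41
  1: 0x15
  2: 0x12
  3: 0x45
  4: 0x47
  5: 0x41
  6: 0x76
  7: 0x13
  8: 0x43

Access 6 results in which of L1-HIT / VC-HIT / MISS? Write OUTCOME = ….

  [0] addr=0x41 blk=8 s=0: MISS | VC []
  [1] addr=0x15 blk=2 s=0: MISS | VC [8]
  [2] addr=0x12 blk=2 s=0: L1-HIT | VC [8]
  [3] addr=0x45 blk=8 s=0: VC-HIT | VC [2]
  [4] addr=0x47 blk=8 s=0: L1-HIT | VC [2]
  [5] addr=0x41 blk=8 s=0: L1-HIT | VC [2]
  [6] addr=0x76 blk=14 s=0: MISS | VC [2, 8]
  [7] addr=0x13 blk=2 s=0: VC-HIT | VC [14, 8]
  [8] addr=0x43 blk=8 s=0: VC-HIT | VC [14, 2]

OUTCOME = MISS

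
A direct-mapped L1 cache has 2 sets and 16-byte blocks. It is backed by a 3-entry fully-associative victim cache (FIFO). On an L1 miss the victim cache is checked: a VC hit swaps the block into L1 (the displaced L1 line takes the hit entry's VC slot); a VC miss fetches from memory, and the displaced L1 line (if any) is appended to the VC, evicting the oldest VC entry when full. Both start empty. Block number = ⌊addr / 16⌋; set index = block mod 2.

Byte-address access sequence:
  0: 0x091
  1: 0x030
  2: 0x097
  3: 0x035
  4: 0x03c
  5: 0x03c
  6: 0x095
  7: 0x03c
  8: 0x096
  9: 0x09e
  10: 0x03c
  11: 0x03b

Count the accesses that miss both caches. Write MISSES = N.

MISSES = 2

  [0] addr=0x91 blk=9 s=1: MISS | VC []
  [1] addr=0x30 blk=3 s=1: MISS | VC [9]
  [2] addr=0x97 blk=9 s=1: VC-HIT | VC [3]
  [3] addr=0x35 blk=3 s=1: VC-HIT | VC [9]
  [4] addr=0x3c blk=3 s=1: L1-HIT | VC [9]
  [5] addr=0x3c blk=3 s=1: L1-HIT | VC [9]
  [6] addr=0x95 blk=9 s=1: VC-HIT | VC [3]
  [7] addr=0x3c blk=3 s=1: VC-HIT | VC [9]
  [8] addr=0x96 blk=9 s=1: VC-HIT | VC [3]
  [9] addr=0x9e blk=9 s=1: L1-HIT | VC [3]
  [10] addr=0x3c blk=3 s=1: VC-HIT | VC [9]
  [11] addr=0x3b blk=3 s=1: L1-HIT | VC [9]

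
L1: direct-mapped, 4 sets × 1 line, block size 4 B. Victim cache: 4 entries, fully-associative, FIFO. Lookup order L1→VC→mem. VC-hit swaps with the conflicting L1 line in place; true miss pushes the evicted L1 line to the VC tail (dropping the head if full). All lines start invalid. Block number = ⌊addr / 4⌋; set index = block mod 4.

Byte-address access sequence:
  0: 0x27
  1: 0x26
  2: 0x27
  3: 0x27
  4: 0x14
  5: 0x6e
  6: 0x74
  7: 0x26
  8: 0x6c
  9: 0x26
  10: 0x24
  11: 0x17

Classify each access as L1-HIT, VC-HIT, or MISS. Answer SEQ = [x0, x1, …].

#0 0x27→b9/s1 MISS; vc=[]
#1 0x26→b9/s1 L1-HIT; vc=[]
#2 0x27→b9/s1 L1-HIT; vc=[]
#3 0x27→b9/s1 L1-HIT; vc=[]
#4 0x14→b5/s1 MISS; vc=[9]
#5 0x6e→b27/s3 MISS; vc=[9]
#6 0x74→b29/s1 MISS; vc=[9,5]
#7 0x26→b9/s1 VC-HIT; vc=[29,5]
#8 0x6c→b27/s3 L1-HIT; vc=[29,5]
#9 0x26→b9/s1 L1-HIT; vc=[29,5]
#10 0x24→b9/s1 L1-HIT; vc=[29,5]
#11 0x17→b5/s1 VC-HIT; vc=[29,9]

SEQ = [MISS, L1-HIT, L1-HIT, L1-HIT, MISS, MISS, MISS, VC-HIT, L1-HIT, L1-HIT, L1-HIT, VC-HIT]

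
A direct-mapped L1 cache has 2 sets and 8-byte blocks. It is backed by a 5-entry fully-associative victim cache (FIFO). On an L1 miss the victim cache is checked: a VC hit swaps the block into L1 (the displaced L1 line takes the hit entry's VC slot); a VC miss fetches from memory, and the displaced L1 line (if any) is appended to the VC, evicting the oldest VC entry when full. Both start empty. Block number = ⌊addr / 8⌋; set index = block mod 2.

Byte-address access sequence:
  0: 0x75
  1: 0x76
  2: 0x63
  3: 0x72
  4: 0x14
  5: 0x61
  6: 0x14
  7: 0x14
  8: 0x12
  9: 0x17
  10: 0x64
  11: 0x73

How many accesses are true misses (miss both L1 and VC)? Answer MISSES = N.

  [0] addr=0x75 blk=14 s=0: MISS | VC []
  [1] addr=0x76 blk=14 s=0: L1-HIT | VC []
  [2] addr=0x63 blk=12 s=0: MISS | VC [14]
  [3] addr=0x72 blk=14 s=0: VC-HIT | VC [12]
  [4] addr=0x14 blk=2 s=0: MISS | VC [12, 14]
  [5] addr=0x61 blk=12 s=0: VC-HIT | VC [2, 14]
  [6] addr=0x14 blk=2 s=0: VC-HIT | VC [12, 14]
  [7] addr=0x14 blk=2 s=0: L1-HIT | VC [12, 14]
  [8] addr=0x12 blk=2 s=0: L1-HIT | VC [12, 14]
  [9] addr=0x17 blk=2 s=0: L1-HIT | VC [12, 14]
  [10] addr=0x64 blk=12 s=0: VC-HIT | VC [2, 14]
  [11] addr=0x73 blk=14 s=0: VC-HIT | VC [2, 12]

MISSES = 3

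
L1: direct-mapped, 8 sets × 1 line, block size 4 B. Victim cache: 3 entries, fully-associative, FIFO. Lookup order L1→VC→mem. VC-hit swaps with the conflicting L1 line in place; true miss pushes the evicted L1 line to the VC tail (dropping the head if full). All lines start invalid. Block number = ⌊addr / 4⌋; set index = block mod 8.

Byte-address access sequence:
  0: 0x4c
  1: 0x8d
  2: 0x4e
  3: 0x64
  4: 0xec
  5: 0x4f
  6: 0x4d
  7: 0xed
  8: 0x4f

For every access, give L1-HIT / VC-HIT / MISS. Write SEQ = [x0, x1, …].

SEQ = [MISS, MISS, VC-HIT, MISS, MISS, VC-HIT, L1-HIT, VC-HIT, VC-HIT]

0: 0x4c (blk 19, set 3) → MISS  vc=[]
1: 0x8d (blk 35, set 3) → MISS  vc=[19]
2: 0x4e (blk 19, set 3) → VC-HIT  vc=[35]
3: 0x64 (blk 25, set 1) → MISS  vc=[35]
4: 0xec (blk 59, set 3) → MISS  vc=[35, 19]
5: 0x4f (blk 19, set 3) → VC-HIT  vc=[35, 59]
6: 0x4d (blk 19, set 3) → L1-HIT  vc=[35, 59]
7: 0xed (blk 59, set 3) → VC-HIT  vc=[35, 19]
8: 0x4f (blk 19, set 3) → VC-HIT  vc=[35, 59]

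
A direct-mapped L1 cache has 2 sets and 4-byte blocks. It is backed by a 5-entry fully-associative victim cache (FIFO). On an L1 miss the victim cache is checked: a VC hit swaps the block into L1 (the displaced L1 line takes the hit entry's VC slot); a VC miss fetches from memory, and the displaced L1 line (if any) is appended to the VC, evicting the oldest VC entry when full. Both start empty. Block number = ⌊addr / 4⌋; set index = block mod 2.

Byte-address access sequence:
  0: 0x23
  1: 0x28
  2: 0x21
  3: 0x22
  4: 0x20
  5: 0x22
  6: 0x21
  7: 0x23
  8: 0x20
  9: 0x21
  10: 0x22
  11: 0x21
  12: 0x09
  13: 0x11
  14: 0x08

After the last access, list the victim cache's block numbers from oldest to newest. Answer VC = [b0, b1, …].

  [0] addr=0x23 blk=8 s=0: MISS | VC []
  [1] addr=0x28 blk=10 s=0: MISS | VC [8]
  [2] addr=0x21 blk=8 s=0: VC-HIT | VC [10]
  [3] addr=0x22 blk=8 s=0: L1-HIT | VC [10]
  [4] addr=0x20 blk=8 s=0: L1-HIT | VC [10]
  [5] addr=0x22 blk=8 s=0: L1-HIT | VC [10]
  [6] addr=0x21 blk=8 s=0: L1-HIT | VC [10]
  [7] addr=0x23 blk=8 s=0: L1-HIT | VC [10]
  [8] addr=0x20 blk=8 s=0: L1-HIT | VC [10]
  [9] addr=0x21 blk=8 s=0: L1-HIT | VC [10]
  [10] addr=0x22 blk=8 s=0: L1-HIT | VC [10]
  [11] addr=0x21 blk=8 s=0: L1-HIT | VC [10]
  [12] addr=0x9 blk=2 s=0: MISS | VC [10, 8]
  [13] addr=0x11 blk=4 s=0: MISS | VC [10, 8, 2]
  [14] addr=0x8 blk=2 s=0: VC-HIT | VC [10, 8, 4]

VC = [10, 8, 4]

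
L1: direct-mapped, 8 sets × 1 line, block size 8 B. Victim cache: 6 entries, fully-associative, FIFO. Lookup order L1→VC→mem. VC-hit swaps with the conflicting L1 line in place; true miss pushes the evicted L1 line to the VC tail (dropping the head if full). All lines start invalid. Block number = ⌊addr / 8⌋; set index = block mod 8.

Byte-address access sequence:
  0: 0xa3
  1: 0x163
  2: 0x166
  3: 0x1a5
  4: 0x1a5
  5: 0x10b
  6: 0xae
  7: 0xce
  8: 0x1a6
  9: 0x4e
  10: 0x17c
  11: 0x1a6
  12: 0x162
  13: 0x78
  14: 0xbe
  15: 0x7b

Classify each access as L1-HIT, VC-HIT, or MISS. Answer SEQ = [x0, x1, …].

0: 0xa3 (blk 20, set 4) → MISS  vc=[]
1: 0x163 (blk 44, set 4) → MISS  vc=[20]
2: 0x166 (blk 44, set 4) → L1-HIT  vc=[20]
3: 0x1a5 (blk 52, set 4) → MISS  vc=[20, 44]
4: 0x1a5 (blk 52, set 4) → L1-HIT  vc=[20, 44]
5: 0x10b (blk 33, set 1) → MISS  vc=[20, 44]
6: 0xae (blk 21, set 5) → MISS  vc=[20, 44]
7: 0xce (blk 25, set 1) → MISS  vc=[20, 44, 33]
8: 0x1a6 (blk 52, set 4) → L1-HIT  vc=[20, 44, 33]
9: 0x4e (blk 9, set 1) → MISS  vc=[20, 44, 33, 25]
10: 0x17c (blk 47, set 7) → MISS  vc=[20, 44, 33, 25]
11: 0x1a6 (blk 52, set 4) → L1-HIT  vc=[20, 44, 33, 25]
12: 0x162 (blk 44, set 4) → VC-HIT  vc=[20, 52, 33, 25]
13: 0x78 (blk 15, set 7) → MISS  vc=[20, 52, 33, 25, 47]
14: 0xbe (blk 23, set 7) → MISS  vc=[20, 52, 33, 25, 47, 15]
15: 0x7b (blk 15, set 7) → VC-HIT  vc=[20, 52, 33, 25, 47, 23]

SEQ = [MISS, MISS, L1-HIT, MISS, L1-HIT, MISS, MISS, MISS, L1-HIT, MISS, MISS, L1-HIT, VC-HIT, MISS, MISS, VC-HIT]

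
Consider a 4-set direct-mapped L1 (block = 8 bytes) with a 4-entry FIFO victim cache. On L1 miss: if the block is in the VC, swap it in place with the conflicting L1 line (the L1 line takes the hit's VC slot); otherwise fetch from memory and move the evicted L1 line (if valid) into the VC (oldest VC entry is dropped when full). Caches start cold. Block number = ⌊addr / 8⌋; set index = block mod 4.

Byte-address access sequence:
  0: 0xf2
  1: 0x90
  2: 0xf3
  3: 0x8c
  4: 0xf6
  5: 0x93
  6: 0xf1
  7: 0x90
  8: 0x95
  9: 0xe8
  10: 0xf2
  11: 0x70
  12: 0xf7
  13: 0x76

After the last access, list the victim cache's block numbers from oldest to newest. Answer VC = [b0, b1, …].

  [0] addr=0xf2 blk=30 s=2: MISS | VC []
  [1] addr=0x90 blk=18 s=2: MISS | VC [30]
  [2] addr=0xf3 blk=30 s=2: VC-HIT | VC [18]
  [3] addr=0x8c blk=17 s=1: MISS | VC [18]
  [4] addr=0xf6 blk=30 s=2: L1-HIT | VC [18]
  [5] addr=0x93 blk=18 s=2: VC-HIT | VC [30]
  [6] addr=0xf1 blk=30 s=2: VC-HIT | VC [18]
  [7] addr=0x90 blk=18 s=2: VC-HIT | VC [30]
  [8] addr=0x95 blk=18 s=2: L1-HIT | VC [30]
  [9] addr=0xe8 blk=29 s=1: MISS | VC [30, 17]
  [10] addr=0xf2 blk=30 s=2: VC-HIT | VC [18, 17]
  [11] addr=0x70 blk=14 s=2: MISS | VC [18, 17, 30]
  [12] addr=0xf7 blk=30 s=2: VC-HIT | VC [18, 17, 14]
  [13] addr=0x76 blk=14 s=2: VC-HIT | VC [18, 17, 30]

VC = [18, 17, 30]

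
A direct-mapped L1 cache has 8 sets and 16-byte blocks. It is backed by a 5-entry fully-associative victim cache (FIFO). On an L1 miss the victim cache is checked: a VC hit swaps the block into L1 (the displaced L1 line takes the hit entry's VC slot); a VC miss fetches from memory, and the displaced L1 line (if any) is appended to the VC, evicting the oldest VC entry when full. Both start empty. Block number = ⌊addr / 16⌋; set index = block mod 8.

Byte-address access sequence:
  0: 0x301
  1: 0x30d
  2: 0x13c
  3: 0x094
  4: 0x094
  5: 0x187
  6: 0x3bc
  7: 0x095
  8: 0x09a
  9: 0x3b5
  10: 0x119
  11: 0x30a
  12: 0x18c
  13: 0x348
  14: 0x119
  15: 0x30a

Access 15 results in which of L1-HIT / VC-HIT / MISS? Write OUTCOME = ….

  [0] addr=0x301 blk=48 s=0: MISS | VC []
  [1] addr=0x30d blk=48 s=0: L1-HIT | VC []
  [2] addr=0x13c blk=19 s=3: MISS | VC []
  [3] addr=0x94 blk=9 s=1: MISS | VC []
  [4] addr=0x94 blk=9 s=1: L1-HIT | VC []
  [5] addr=0x187 blk=24 s=0: MISS | VC [48]
  [6] addr=0x3bc blk=59 s=3: MISS | VC [48, 19]
  [7] addr=0x95 blk=9 s=1: L1-HIT | VC [48, 19]
  [8] addr=0x9a blk=9 s=1: L1-HIT | VC [48, 19]
  [9] addr=0x3b5 blk=59 s=3: L1-HIT | VC [48, 19]
  [10] addr=0x119 blk=17 s=1: MISS | VC [48, 19, 9]
  [11] addr=0x30a blk=48 s=0: VC-HIT | VC [24, 19, 9]
  [12] addr=0x18c blk=24 s=0: VC-HIT | VC [48, 19, 9]
  [13] addr=0x348 blk=52 s=4: MISS | VC [48, 19, 9]
  [14] addr=0x119 blk=17 s=1: L1-HIT | VC [48, 19, 9]
  [15] addr=0x30a blk=48 s=0: VC-HIT | VC [24, 19, 9]

OUTCOME = VC-HIT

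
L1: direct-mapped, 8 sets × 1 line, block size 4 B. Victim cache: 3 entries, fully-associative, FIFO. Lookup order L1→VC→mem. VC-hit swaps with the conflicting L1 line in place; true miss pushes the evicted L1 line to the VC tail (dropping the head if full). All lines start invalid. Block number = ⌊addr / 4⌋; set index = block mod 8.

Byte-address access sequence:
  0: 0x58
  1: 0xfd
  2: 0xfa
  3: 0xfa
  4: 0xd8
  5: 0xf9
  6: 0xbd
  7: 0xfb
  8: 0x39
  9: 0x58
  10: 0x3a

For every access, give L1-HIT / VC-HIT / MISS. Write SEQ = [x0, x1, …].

#0 0x58→b22/s6 MISS; vc=[]
#1 0xfd→b63/s7 MISS; vc=[]
#2 0xfa→b62/s6 MISS; vc=[22]
#3 0xfa→b62/s6 L1-HIT; vc=[22]
#4 0xd8→b54/s6 MISS; vc=[22,62]
#5 0xf9→b62/s6 VC-HIT; vc=[22,54]
#6 0xbd→b47/s7 MISS; vc=[22,54,63]
#7 0xfb→b62/s6 L1-HIT; vc=[22,54,63]
#8 0x39→b14/s6 MISS; vc=[54,63,62]
#9 0x58→b22/s6 MISS; vc=[63,62,14]
#10 0x3a→b14/s6 VC-HIT; vc=[63,62,22]

SEQ = [MISS, MISS, MISS, L1-HIT, MISS, VC-HIT, MISS, L1-HIT, MISS, MISS, VC-HIT]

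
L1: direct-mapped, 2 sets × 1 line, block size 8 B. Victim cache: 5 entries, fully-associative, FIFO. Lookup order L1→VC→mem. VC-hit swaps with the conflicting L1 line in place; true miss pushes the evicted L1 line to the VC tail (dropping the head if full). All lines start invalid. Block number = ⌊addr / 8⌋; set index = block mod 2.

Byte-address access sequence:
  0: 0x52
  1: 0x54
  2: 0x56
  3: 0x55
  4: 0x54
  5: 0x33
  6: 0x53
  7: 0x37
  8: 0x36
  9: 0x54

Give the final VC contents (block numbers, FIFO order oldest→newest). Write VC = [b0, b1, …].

VC = [6]

  [0] addr=0x52 blk=10 s=0: MISS | VC []
  [1] addr=0x54 blk=10 s=0: L1-HIT | VC []
  [2] addr=0x56 blk=10 s=0: L1-HIT | VC []
  [3] addr=0x55 blk=10 s=0: L1-HIT | VC []
  [4] addr=0x54 blk=10 s=0: L1-HIT | VC []
  [5] addr=0x33 blk=6 s=0: MISS | VC [10]
  [6] addr=0x53 blk=10 s=0: VC-HIT | VC [6]
  [7] addr=0x37 blk=6 s=0: VC-HIT | VC [10]
  [8] addr=0x36 blk=6 s=0: L1-HIT | VC [10]
  [9] addr=0x54 blk=10 s=0: VC-HIT | VC [6]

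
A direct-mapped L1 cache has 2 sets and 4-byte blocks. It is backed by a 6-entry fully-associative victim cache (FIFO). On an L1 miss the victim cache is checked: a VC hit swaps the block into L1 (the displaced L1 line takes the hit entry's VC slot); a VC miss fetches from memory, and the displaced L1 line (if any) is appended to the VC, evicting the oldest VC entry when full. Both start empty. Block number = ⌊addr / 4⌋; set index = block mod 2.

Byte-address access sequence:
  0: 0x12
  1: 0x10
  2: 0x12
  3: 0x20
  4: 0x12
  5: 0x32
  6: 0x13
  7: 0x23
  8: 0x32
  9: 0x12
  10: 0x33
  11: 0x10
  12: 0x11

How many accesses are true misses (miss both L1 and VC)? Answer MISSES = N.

  [0] addr=0x12 blk=4 s=0: MISS | VC []
  [1] addr=0x10 blk=4 s=0: L1-HIT | VC []
  [2] addr=0x12 blk=4 s=0: L1-HIT | VC []
  [3] addr=0x20 blk=8 s=0: MISS | VC [4]
  [4] addr=0x12 blk=4 s=0: VC-HIT | VC [8]
  [5] addr=0x32 blk=12 s=0: MISS | VC [8, 4]
  [6] addr=0x13 blk=4 s=0: VC-HIT | VC [8, 12]
  [7] addr=0x23 blk=8 s=0: VC-HIT | VC [4, 12]
  [8] addr=0x32 blk=12 s=0: VC-HIT | VC [4, 8]
  [9] addr=0x12 blk=4 s=0: VC-HIT | VC [12, 8]
  [10] addr=0x33 blk=12 s=0: VC-HIT | VC [4, 8]
  [11] addr=0x10 blk=4 s=0: VC-HIT | VC [12, 8]
  [12] addr=0x11 blk=4 s=0: L1-HIT | VC [12, 8]

MISSES = 3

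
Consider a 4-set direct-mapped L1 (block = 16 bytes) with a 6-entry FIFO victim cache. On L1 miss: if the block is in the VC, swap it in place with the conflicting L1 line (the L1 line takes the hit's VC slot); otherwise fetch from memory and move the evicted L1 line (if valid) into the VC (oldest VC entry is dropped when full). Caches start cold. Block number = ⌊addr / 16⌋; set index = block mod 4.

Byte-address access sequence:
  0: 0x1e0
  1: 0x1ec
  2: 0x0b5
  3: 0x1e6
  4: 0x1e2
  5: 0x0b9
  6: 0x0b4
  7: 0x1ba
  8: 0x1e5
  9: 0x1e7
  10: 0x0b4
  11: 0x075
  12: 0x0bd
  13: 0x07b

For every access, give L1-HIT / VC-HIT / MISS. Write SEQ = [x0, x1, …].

SEQ = [MISS, L1-HIT, MISS, L1-HIT, L1-HIT, L1-HIT, L1-HIT, MISS, L1-HIT, L1-HIT, VC-HIT, MISS, VC-HIT, VC-HIT]

0: 0x1e0 (blk 30, set 2) → MISS  vc=[]
1: 0x1ec (blk 30, set 2) → L1-HIT  vc=[]
2: 0xb5 (blk 11, set 3) → MISS  vc=[]
3: 0x1e6 (blk 30, set 2) → L1-HIT  vc=[]
4: 0x1e2 (blk 30, set 2) → L1-HIT  vc=[]
5: 0xb9 (blk 11, set 3) → L1-HIT  vc=[]
6: 0xb4 (blk 11, set 3) → L1-HIT  vc=[]
7: 0x1ba (blk 27, set 3) → MISS  vc=[11]
8: 0x1e5 (blk 30, set 2) → L1-HIT  vc=[11]
9: 0x1e7 (blk 30, set 2) → L1-HIT  vc=[11]
10: 0xb4 (blk 11, set 3) → VC-HIT  vc=[27]
11: 0x75 (blk 7, set 3) → MISS  vc=[27, 11]
12: 0xbd (blk 11, set 3) → VC-HIT  vc=[27, 7]
13: 0x7b (blk 7, set 3) → VC-HIT  vc=[27, 11]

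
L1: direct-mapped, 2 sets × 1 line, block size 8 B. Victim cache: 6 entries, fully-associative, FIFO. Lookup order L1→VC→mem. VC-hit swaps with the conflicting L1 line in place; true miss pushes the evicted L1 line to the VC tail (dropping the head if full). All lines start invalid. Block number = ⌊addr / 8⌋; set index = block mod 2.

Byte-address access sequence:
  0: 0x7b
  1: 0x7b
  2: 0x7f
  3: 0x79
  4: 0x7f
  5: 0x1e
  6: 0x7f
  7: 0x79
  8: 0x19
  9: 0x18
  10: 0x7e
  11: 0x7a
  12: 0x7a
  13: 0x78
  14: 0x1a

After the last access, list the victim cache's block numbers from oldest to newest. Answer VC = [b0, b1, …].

VC = [15]

#0 0x7b→b15/s1 MISS; vc=[]
#1 0x7b→b15/s1 L1-HIT; vc=[]
#2 0x7f→b15/s1 L1-HIT; vc=[]
#3 0x79→b15/s1 L1-HIT; vc=[]
#4 0x7f→b15/s1 L1-HIT; vc=[]
#5 0x1e→b3/s1 MISS; vc=[15]
#6 0x7f→b15/s1 VC-HIT; vc=[3]
#7 0x79→b15/s1 L1-HIT; vc=[3]
#8 0x19→b3/s1 VC-HIT; vc=[15]
#9 0x18→b3/s1 L1-HIT; vc=[15]
#10 0x7e→b15/s1 VC-HIT; vc=[3]
#11 0x7a→b15/s1 L1-HIT; vc=[3]
#12 0x7a→b15/s1 L1-HIT; vc=[3]
#13 0x78→b15/s1 L1-HIT; vc=[3]
#14 0x1a→b3/s1 VC-HIT; vc=[15]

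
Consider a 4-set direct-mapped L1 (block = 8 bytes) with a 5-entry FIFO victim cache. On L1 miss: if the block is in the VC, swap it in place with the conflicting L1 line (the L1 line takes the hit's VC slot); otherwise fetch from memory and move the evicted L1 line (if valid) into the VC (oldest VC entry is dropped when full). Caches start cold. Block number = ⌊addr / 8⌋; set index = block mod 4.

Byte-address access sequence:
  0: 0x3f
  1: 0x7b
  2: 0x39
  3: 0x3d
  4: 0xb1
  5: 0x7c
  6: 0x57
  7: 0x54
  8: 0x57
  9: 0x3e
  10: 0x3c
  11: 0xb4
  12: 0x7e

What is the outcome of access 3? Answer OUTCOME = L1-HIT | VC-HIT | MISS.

0: 0x3f (blk 7, set 3) → MISS  vc=[]
1: 0x7b (blk 15, set 3) → MISS  vc=[7]
2: 0x39 (blk 7, set 3) → VC-HIT  vc=[15]
3: 0x3d (blk 7, set 3) → L1-HIT  vc=[15]
4: 0xb1 (blk 22, set 2) → MISS  vc=[15]
5: 0x7c (blk 15, set 3) → VC-HIT  vc=[7]
6: 0x57 (blk 10, set 2) → MISS  vc=[7, 22]
7: 0x54 (blk 10, set 2) → L1-HIT  vc=[7, 22]
8: 0x57 (blk 10, set 2) → L1-HIT  vc=[7, 22]
9: 0x3e (blk 7, set 3) → VC-HIT  vc=[15, 22]
10: 0x3c (blk 7, set 3) → L1-HIT  vc=[15, 22]
11: 0xb4 (blk 22, set 2) → VC-HIT  vc=[15, 10]
12: 0x7e (blk 15, set 3) → VC-HIT  vc=[7, 10]

OUTCOME = L1-HIT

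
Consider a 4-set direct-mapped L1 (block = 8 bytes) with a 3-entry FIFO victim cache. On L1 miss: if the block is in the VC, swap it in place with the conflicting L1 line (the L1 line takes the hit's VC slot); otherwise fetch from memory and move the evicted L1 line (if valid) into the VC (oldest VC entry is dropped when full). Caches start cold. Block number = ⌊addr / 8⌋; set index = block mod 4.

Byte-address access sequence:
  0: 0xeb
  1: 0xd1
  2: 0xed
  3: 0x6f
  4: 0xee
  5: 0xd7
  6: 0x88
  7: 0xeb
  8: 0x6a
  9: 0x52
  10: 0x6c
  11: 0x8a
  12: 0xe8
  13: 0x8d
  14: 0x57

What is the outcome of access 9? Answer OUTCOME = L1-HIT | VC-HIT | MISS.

OUTCOME = MISS

0: 0xeb (blk 29, set 1) → MISS  vc=[]
1: 0xd1 (blk 26, set 2) → MISS  vc=[]
2: 0xed (blk 29, set 1) → L1-HIT  vc=[]
3: 0x6f (blk 13, set 1) → MISS  vc=[29]
4: 0xee (blk 29, set 1) → VC-HIT  vc=[13]
5: 0xd7 (blk 26, set 2) → L1-HIT  vc=[13]
6: 0x88 (blk 17, set 1) → MISS  vc=[13, 29]
7: 0xeb (blk 29, set 1) → VC-HIT  vc=[13, 17]
8: 0x6a (blk 13, set 1) → VC-HIT  vc=[29, 17]
9: 0x52 (blk 10, set 2) → MISS  vc=[29, 17, 26]
10: 0x6c (blk 13, set 1) → L1-HIT  vc=[29, 17, 26]
11: 0x8a (blk 17, set 1) → VC-HIT  vc=[29, 13, 26]
12: 0xe8 (blk 29, set 1) → VC-HIT  vc=[17, 13, 26]
13: 0x8d (blk 17, set 1) → VC-HIT  vc=[29, 13, 26]
14: 0x57 (blk 10, set 2) → L1-HIT  vc=[29, 13, 26]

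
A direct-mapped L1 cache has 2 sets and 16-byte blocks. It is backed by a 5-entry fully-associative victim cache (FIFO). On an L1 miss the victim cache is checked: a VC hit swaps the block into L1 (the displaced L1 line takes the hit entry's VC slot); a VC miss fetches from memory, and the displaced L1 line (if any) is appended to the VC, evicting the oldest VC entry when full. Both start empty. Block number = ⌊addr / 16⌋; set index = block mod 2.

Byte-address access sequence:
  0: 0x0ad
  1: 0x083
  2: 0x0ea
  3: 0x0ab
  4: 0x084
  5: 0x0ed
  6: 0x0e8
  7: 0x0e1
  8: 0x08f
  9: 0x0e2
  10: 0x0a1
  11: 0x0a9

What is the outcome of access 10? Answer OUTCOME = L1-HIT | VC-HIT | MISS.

OUTCOME = VC-HIT

#0 0xad→b10/s0 MISS; vc=[]
#1 0x83→b8/s0 MISS; vc=[10]
#2 0xea→b14/s0 MISS; vc=[10,8]
#3 0xab→b10/s0 VC-HIT; vc=[14,8]
#4 0x84→b8/s0 VC-HIT; vc=[14,10]
#5 0xed→b14/s0 VC-HIT; vc=[8,10]
#6 0xe8→b14/s0 L1-HIT; vc=[8,10]
#7 0xe1→b14/s0 L1-HIT; vc=[8,10]
#8 0x8f→b8/s0 VC-HIT; vc=[14,10]
#9 0xe2→b14/s0 VC-HIT; vc=[8,10]
#10 0xa1→b10/s0 VC-HIT; vc=[8,14]
#11 0xa9→b10/s0 L1-HIT; vc=[8,14]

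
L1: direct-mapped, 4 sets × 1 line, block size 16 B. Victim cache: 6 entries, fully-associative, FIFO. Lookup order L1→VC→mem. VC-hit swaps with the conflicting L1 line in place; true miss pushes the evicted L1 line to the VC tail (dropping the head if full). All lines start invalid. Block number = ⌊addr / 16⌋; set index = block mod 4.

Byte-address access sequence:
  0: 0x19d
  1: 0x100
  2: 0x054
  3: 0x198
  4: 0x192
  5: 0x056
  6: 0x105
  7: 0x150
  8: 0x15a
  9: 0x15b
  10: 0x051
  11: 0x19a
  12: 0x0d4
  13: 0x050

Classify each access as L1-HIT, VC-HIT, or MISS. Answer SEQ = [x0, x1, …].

SEQ = [MISS, MISS, MISS, VC-HIT, L1-HIT, VC-HIT, L1-HIT, MISS, L1-HIT, L1-HIT, VC-HIT, VC-HIT, MISS, VC-HIT]

  [0] addr=0x19d blk=25 s=1: MISS | VC []
  [1] addr=0x100 blk=16 s=0: MISS | VC []
  [2] addr=0x54 blk=5 s=1: MISS | VC [25]
  [3] addr=0x198 blk=25 s=1: VC-HIT | VC [5]
  [4] addr=0x192 blk=25 s=1: L1-HIT | VC [5]
  [5] addr=0x56 blk=5 s=1: VC-HIT | VC [25]
  [6] addr=0x105 blk=16 s=0: L1-HIT | VC [25]
  [7] addr=0x150 blk=21 s=1: MISS | VC [25, 5]
  [8] addr=0x15a blk=21 s=1: L1-HIT | VC [25, 5]
  [9] addr=0x15b blk=21 s=1: L1-HIT | VC [25, 5]
  [10] addr=0x51 blk=5 s=1: VC-HIT | VC [25, 21]
  [11] addr=0x19a blk=25 s=1: VC-HIT | VC [5, 21]
  [12] addr=0xd4 blk=13 s=1: MISS | VC [5, 21, 25]
  [13] addr=0x50 blk=5 s=1: VC-HIT | VC [13, 21, 25]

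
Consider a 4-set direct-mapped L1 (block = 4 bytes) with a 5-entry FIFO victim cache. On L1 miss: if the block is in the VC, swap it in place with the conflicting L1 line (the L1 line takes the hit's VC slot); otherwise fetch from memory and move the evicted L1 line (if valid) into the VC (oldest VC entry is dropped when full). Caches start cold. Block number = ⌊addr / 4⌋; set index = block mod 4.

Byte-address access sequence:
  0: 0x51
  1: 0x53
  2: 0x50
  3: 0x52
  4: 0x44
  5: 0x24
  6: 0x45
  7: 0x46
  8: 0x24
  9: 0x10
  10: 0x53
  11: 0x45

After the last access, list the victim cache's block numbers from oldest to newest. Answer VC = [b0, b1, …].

VC = [9, 4]

#0 0x51→b20/s0 MISS; vc=[]
#1 0x53→b20/s0 L1-HIT; vc=[]
#2 0x50→b20/s0 L1-HIT; vc=[]
#3 0x52→b20/s0 L1-HIT; vc=[]
#4 0x44→b17/s1 MISS; vc=[]
#5 0x24→b9/s1 MISS; vc=[17]
#6 0x45→b17/s1 VC-HIT; vc=[9]
#7 0x46→b17/s1 L1-HIT; vc=[9]
#8 0x24→b9/s1 VC-HIT; vc=[17]
#9 0x10→b4/s0 MISS; vc=[17,20]
#10 0x53→b20/s0 VC-HIT; vc=[17,4]
#11 0x45→b17/s1 VC-HIT; vc=[9,4]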